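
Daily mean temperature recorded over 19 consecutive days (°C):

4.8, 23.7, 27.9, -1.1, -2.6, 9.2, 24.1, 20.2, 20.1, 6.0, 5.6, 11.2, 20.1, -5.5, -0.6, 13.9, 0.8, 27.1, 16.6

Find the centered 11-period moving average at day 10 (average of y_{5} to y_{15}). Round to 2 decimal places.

Sum of periods 5–15: (-2.6) + 9.2 + 24.1 + 20.2 + 20.1 + 6.0 + 5.6 + 11.2 + 20.1 + (-5.5) + (-0.6) = 107.8
Divide by 11: 107.8 / 11 = 9.80

9.80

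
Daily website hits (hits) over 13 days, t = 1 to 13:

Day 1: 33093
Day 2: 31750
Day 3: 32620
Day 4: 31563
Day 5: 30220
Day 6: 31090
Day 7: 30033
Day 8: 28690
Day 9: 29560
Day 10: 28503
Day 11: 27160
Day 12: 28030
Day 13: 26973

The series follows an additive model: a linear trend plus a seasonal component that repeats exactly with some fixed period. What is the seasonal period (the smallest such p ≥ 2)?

First differences y_{t+1} − y_t: -1343, 870, -1057, -1343, 870, -1057, -1343, 870, …
The difference pattern repeats every 3 terms and not for any smaller step, so p = 3.

3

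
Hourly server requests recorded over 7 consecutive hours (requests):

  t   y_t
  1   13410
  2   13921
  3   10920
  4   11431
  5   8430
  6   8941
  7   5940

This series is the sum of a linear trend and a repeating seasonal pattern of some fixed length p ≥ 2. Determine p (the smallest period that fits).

First differences y_{t+1} − y_t: 511, -3001, 511, -3001, 511, -3001, …
The difference pattern repeats every 2 terms and not for any smaller step, so p = 2.

2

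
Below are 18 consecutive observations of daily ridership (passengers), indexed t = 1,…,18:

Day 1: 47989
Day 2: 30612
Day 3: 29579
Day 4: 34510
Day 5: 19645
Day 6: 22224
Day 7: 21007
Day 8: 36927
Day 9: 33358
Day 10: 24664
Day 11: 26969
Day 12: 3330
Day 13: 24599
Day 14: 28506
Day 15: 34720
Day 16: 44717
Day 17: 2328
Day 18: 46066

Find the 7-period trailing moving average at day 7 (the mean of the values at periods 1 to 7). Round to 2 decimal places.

Sum of periods 1–7: 47989 + 30612 + 29579 + 34510 + 19645 + 22224 + 21007 = 205566
Divide by 7: 205566 / 7 = 29366.57

29366.57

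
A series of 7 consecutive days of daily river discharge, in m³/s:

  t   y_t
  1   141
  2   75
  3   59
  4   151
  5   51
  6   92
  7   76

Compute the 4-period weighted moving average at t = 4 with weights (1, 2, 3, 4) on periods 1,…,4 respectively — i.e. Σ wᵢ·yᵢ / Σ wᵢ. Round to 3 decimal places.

Weighted sum: 1·141 + 2·75 + 3·59 + 4·151 = 141 + 150 + 177 + 604 = 1072
Weight total: 1 + 2 + 3 + 4 = 10
WMA = 1072 / 10 = 107.200

107.200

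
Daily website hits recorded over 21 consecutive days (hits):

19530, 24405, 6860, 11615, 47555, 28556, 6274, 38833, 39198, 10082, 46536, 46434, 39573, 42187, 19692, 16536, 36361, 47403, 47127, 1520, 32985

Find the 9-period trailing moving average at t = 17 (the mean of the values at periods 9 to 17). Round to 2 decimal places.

Sum of periods 9–17: 39198 + 10082 + 46536 + 46434 + 39573 + 42187 + 19692 + 16536 + 36361 = 296599
Divide by 9: 296599 / 9 = 32955.44

32955.44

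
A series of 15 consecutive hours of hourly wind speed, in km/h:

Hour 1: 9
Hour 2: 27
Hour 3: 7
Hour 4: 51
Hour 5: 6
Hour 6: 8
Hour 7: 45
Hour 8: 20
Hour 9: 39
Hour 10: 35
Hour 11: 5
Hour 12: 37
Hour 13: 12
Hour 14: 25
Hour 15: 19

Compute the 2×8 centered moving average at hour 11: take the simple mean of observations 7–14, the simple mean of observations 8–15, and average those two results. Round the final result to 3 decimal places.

25.625

Sum over 7–14: 45 + 20 + 39 + 35 + 5 + 37 + 12 + 25 = 218
Sum over 8–15: 20 + 39 + 35 + 5 + 37 + 12 + 25 + 19 = 192
CMA at t=11 = (218 + 192) / (2·8) = 410 / 16 = 25.625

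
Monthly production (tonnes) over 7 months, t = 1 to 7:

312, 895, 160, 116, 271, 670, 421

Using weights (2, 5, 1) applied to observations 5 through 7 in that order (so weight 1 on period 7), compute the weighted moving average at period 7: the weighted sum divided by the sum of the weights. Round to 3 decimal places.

Weighted sum: 2·271 + 5·670 + 1·421 = 542 + 3350 + 421 = 4313
Weight total: 2 + 5 + 1 = 8
WMA = 4313 / 8 = 539.125

539.125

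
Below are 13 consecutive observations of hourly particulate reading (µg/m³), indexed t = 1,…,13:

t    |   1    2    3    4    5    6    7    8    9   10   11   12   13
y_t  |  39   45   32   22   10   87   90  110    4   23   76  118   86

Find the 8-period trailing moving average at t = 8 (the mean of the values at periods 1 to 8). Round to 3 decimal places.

Sum of periods 1–8: 39 + 45 + 32 + 22 + 10 + 87 + 90 + 110 = 435
Divide by 8: 435 / 8 = 54.375

54.375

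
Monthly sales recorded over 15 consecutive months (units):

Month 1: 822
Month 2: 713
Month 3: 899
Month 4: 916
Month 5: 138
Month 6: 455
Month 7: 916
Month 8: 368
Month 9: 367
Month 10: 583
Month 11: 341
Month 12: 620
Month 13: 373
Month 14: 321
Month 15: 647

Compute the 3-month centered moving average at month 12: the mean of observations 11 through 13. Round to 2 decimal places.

Sum of periods 11–13: 341 + 620 + 373 = 1334
Divide by 3: 1334 / 3 = 444.67

444.67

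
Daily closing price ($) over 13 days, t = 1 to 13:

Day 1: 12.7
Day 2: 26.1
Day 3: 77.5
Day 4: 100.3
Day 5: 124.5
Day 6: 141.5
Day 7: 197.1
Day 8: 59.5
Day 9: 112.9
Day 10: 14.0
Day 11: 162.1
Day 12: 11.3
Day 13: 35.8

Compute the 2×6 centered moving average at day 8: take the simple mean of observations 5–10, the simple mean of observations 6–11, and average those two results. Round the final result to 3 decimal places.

Sum over 5–10: 124.5 + 141.5 + 197.1 + 59.5 + 112.9 + 14.0 = 649.5
Sum over 6–11: 141.5 + 197.1 + 59.5 + 112.9 + 14.0 + 162.1 = 687.1
CMA at t=8 = (649.5 + 687.1) / (2·6) = 1336.6 / 12 = 111.383

111.383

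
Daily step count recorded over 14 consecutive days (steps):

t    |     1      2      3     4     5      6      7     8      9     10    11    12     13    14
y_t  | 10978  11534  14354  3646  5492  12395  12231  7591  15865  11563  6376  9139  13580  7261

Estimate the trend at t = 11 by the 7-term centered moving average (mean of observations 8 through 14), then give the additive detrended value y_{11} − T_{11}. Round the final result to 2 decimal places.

-3820.43

Trend T_11 = (7591 + 15865 + 11563 + 6376 + 9139 + 13580 + 7261) / 7 = 71375/7 = 10196.4286
Detrended value: 6376 − 10196.4286 = -3820.43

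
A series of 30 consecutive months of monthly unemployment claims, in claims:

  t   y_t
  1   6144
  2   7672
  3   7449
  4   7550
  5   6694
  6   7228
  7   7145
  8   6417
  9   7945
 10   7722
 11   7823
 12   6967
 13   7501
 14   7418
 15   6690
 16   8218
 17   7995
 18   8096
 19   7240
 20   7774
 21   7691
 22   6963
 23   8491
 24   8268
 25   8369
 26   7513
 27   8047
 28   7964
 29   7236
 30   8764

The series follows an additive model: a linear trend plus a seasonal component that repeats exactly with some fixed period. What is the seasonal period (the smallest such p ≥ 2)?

7

First differences y_{t+1} − y_t: 1528, -223, 101, -856, 534, -83, -728, 1528, -223, 101, -856, 534, -83, -728, 1528, -223, …
The difference pattern repeats every 7 terms and not for any smaller step, so p = 7.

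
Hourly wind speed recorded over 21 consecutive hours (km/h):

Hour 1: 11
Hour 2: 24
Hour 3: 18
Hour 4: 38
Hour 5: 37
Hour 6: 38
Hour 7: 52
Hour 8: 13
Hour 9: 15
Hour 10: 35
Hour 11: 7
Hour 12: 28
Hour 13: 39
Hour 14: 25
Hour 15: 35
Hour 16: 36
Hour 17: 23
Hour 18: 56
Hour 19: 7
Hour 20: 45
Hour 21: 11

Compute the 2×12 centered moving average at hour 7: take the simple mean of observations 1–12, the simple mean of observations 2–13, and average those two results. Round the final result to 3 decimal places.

27.500

Sum over 1–12: 11 + 24 + 18 + 38 + 37 + 38 + 52 + 13 + 15 + 35 + 7 + 28 = 316
Sum over 2–13: 24 + 18 + 38 + 37 + 38 + 52 + 13 + 15 + 35 + 7 + 28 + 39 = 344
CMA at t=7 = (316 + 344) / (2·12) = 660 / 24 = 27.500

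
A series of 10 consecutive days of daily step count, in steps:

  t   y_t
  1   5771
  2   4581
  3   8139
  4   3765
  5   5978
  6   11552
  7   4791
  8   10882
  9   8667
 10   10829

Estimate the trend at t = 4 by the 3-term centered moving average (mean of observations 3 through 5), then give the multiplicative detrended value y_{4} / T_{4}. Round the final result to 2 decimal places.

0.63

Trend T_4 = (8139 + 3765 + 5978) / 3 = 17882/3 = 5960.6667
Ratio to trend: 3765 / 5960.6667 = 0.63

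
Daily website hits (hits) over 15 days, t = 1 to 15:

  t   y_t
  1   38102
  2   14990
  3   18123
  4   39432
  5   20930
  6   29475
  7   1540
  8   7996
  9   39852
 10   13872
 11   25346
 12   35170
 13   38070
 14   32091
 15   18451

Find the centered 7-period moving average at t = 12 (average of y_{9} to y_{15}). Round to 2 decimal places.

Sum of periods 9–15: 39852 + 13872 + 25346 + 35170 + 38070 + 32091 + 18451 = 202852
Divide by 7: 202852 / 7 = 28978.86

28978.86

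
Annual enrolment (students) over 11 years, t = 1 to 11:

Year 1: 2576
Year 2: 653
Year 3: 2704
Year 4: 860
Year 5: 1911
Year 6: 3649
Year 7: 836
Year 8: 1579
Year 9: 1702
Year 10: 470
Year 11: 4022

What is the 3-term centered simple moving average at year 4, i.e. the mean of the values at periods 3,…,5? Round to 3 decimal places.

1825.000

Sum of periods 3–5: 2704 + 860 + 1911 = 5475
Divide by 3: 5475 / 3 = 1825.000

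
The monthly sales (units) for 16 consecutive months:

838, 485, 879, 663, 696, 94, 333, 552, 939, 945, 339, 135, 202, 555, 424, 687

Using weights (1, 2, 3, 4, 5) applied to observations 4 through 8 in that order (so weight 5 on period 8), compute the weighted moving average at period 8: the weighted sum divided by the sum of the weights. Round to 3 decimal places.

Weighted sum: 1·663 + 2·696 + 3·94 + 4·333 + 5·552 = 663 + 1392 + 282 + 1332 + 2760 = 6429
Weight total: 1 + 2 + 3 + 4 + 5 = 15
WMA = 6429 / 15 = 428.600

428.600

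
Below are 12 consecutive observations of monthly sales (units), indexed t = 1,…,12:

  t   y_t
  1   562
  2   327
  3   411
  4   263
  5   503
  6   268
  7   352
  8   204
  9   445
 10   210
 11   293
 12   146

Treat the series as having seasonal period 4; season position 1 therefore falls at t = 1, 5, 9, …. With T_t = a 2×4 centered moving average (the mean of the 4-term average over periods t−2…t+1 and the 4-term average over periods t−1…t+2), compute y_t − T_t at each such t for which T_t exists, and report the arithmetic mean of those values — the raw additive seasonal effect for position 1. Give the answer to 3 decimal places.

Season position 1 occurs at t = 5, 9 (where T_t is defined).
t=5: T_5 = 353.87500; y_5 − T_5 = 503 − 353.87500 = 149.12500
t=9: T_9 = 295.37500; y_9 − T_9 = 445 − 295.37500 = 149.62500
Mean deviation: (149.12500 + 149.62500) / 2 = 149.375

149.375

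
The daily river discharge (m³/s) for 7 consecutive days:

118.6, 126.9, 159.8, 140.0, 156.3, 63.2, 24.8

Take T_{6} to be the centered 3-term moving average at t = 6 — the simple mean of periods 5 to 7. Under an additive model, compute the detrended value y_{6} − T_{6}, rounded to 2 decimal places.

Trend T_6 = (156.3 + 63.2 + 24.8) / 3 = 244.3/3 = 81.4333
Detrended value: 63.2 − 81.4333 = -18.23

-18.23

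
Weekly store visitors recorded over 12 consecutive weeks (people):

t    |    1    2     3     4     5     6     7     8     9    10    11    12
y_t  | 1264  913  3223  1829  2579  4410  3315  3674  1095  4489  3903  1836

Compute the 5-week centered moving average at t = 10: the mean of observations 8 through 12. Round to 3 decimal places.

Sum of periods 8–12: 3674 + 1095 + 4489 + 3903 + 1836 = 14997
Divide by 5: 14997 / 5 = 2999.400

2999.400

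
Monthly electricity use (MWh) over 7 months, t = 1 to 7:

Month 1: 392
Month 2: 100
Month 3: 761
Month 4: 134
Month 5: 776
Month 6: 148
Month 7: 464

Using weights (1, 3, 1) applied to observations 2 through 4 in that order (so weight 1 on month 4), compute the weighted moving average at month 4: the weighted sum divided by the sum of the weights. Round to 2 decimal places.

503.40

Weighted sum: 1·100 + 3·761 + 1·134 = 100 + 2283 + 134 = 2517
Weight total: 1 + 3 + 1 = 5
WMA = 2517 / 5 = 503.40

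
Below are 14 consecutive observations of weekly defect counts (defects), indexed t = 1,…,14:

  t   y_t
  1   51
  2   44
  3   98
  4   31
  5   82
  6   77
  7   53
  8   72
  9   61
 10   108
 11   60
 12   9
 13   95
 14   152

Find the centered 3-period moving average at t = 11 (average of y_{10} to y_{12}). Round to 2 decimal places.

Sum of periods 10–12: 108 + 60 + 9 = 177
Divide by 3: 177 / 3 = 59.00

59.00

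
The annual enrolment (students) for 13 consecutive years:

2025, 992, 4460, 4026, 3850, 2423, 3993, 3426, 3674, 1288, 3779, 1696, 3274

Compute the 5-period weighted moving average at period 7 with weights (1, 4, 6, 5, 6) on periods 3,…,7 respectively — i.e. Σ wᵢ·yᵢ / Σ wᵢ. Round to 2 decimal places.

3624.41

Weighted sum: 1·4460 + 4·4026 + 6·3850 + 5·2423 + 6·3993 = 4460 + 16104 + 23100 + 12115 + 23958 = 79737
Weight total: 1 + 4 + 6 + 5 + 6 = 22
WMA = 79737 / 22 = 3624.41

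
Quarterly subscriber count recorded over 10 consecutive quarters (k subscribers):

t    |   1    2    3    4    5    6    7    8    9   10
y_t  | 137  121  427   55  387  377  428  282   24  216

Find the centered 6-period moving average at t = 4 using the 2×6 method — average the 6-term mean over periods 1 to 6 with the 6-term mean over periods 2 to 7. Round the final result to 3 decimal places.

274.917

Sum over 1–6: 137 + 121 + 427 + 55 + 387 + 377 = 1504
Sum over 2–7: 121 + 427 + 55 + 387 + 377 + 428 = 1795
CMA at t=4 = (1504 + 1795) / (2·6) = 3299 / 12 = 274.917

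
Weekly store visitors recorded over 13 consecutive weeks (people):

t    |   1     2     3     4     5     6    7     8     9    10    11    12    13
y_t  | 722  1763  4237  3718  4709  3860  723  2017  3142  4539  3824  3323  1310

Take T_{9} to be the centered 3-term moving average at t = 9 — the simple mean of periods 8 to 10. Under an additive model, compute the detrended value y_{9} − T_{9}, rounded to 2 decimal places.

Trend T_9 = (2017 + 3142 + 4539) / 3 = 9698/3 = 3232.6667
Detrended value: 3142 − 3232.6667 = -90.67

-90.67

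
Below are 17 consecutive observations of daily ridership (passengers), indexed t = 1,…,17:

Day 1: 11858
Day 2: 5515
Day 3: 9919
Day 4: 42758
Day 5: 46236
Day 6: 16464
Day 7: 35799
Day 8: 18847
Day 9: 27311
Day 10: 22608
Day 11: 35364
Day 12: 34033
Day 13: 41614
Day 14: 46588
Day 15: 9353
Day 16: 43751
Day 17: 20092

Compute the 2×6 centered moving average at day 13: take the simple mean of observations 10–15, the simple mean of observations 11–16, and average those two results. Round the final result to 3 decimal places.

Sum over 10–15: 22608 + 35364 + 34033 + 41614 + 46588 + 9353 = 189560
Sum over 11–16: 35364 + 34033 + 41614 + 46588 + 9353 + 43751 = 210703
CMA at t=13 = (189560 + 210703) / (2·6) = 400263 / 12 = 33355.250

33355.250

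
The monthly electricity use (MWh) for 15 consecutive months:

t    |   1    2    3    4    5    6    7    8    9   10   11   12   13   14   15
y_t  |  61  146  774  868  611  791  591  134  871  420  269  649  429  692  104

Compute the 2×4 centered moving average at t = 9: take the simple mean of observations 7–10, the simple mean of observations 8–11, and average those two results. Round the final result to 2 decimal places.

Sum over 7–10: 591 + 134 + 871 + 420 = 2016
Sum over 8–11: 134 + 871 + 420 + 269 = 1694
CMA at t=9 = (2016 + 1694) / (2·4) = 3710 / 8 = 463.75

463.75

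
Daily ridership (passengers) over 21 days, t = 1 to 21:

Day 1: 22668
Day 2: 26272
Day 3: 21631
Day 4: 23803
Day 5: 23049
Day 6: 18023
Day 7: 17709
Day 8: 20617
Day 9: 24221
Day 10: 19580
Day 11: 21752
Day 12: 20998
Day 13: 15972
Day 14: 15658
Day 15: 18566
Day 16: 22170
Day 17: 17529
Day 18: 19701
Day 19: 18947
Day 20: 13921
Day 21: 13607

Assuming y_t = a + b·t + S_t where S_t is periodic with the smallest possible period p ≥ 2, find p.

First differences y_{t+1} − y_t: 3604, -4641, 2172, -754, -5026, -314, 2908, 3604, -4641, 2172, -754, -5026, -314, 2908, 3604, -4641, …
The difference pattern repeats every 7 terms and not for any smaller step, so p = 7.

7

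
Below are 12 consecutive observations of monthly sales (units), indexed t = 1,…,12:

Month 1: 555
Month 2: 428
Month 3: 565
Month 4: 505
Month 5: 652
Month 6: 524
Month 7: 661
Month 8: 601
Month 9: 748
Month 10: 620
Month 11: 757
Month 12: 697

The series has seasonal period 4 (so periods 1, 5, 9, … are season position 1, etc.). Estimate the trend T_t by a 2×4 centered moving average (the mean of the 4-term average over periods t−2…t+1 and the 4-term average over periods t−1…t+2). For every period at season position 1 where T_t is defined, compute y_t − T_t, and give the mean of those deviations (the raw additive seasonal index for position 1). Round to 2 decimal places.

Season position 1 occurs at t = 5, 9 (where T_t is defined).
t=5: T_5 = 573.5000; y_5 − T_5 = 652 − 573.5000 = 78.5000
t=9: T_9 = 669.5000; y_9 − T_9 = 748 − 669.5000 = 78.5000
Mean deviation: (78.5000 + 78.5000) / 2 = 78.50

78.50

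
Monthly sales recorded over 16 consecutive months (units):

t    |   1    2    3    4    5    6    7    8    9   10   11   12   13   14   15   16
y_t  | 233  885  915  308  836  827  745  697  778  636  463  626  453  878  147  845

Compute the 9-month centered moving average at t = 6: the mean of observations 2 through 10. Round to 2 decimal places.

Sum of periods 2–10: 885 + 915 + 308 + 836 + 827 + 745 + 697 + 778 + 636 = 6627
Divide by 9: 6627 / 9 = 736.33

736.33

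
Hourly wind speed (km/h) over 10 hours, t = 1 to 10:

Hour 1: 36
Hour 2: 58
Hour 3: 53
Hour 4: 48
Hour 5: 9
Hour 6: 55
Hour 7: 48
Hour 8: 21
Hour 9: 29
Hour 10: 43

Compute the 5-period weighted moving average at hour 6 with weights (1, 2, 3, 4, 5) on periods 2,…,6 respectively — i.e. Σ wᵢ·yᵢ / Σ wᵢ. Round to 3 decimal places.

Weighted sum: 1·58 + 2·53 + 3·48 + 4·9 + 5·55 = 58 + 106 + 144 + 36 + 275 = 619
Weight total: 1 + 2 + 3 + 4 + 5 = 15
WMA = 619 / 15 = 41.267

41.267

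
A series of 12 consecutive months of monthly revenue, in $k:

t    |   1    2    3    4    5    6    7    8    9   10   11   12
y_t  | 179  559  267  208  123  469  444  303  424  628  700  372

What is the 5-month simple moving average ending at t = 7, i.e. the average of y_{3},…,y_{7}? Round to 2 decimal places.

Sum of periods 3–7: 267 + 208 + 123 + 469 + 444 = 1511
Divide by 5: 1511 / 5 = 302.20

302.20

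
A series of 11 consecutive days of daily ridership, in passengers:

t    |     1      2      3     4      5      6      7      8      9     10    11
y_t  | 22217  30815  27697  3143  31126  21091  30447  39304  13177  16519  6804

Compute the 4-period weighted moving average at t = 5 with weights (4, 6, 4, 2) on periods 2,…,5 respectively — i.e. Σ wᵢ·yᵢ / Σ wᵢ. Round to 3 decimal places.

22766.625

Weighted sum: 4·30815 + 6·27697 + 4·3143 + 2·31126 = 123260 + 166182 + 12572 + 62252 = 364266
Weight total: 4 + 6 + 4 + 2 = 16
WMA = 364266 / 16 = 22766.625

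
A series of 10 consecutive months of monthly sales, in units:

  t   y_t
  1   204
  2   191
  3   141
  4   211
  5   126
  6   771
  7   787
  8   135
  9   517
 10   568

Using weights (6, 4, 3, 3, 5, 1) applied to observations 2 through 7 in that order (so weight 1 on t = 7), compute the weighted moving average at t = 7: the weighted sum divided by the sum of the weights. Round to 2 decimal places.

334.68

Weighted sum: 6·191 + 4·141 + 3·211 + 3·126 + 5·771 + 1·787 = 1146 + 564 + 633 + 378 + 3855 + 787 = 7363
Weight total: 6 + 4 + 3 + 3 + 5 + 1 = 22
WMA = 7363 / 22 = 334.68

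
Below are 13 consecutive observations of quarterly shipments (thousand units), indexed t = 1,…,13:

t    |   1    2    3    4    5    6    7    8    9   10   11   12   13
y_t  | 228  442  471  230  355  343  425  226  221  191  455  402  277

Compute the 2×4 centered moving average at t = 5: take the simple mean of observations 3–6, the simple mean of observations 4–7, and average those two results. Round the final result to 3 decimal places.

344.000

Sum over 3–6: 471 + 230 + 355 + 343 = 1399
Sum over 4–7: 230 + 355 + 343 + 425 = 1353
CMA at t=5 = (1399 + 1353) / (2·4) = 2752 / 8 = 344.000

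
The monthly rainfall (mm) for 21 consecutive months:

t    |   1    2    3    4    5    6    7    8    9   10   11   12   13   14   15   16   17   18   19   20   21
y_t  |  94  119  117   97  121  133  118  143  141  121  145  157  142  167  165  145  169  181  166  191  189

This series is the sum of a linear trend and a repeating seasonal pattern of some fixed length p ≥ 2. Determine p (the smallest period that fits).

First differences y_{t+1} − y_t: 25, -2, -20, 24, 12, -15, 25, -2, -20, 24, 12, -15, 25, -2, …
The difference pattern repeats every 6 terms and not for any smaller step, so p = 6.

6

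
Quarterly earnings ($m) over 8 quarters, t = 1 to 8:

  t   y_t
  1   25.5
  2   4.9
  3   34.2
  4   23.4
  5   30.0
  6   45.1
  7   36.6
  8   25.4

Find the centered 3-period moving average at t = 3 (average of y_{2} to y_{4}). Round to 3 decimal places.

20.833

Sum of periods 2–4: 4.9 + 34.2 + 23.4 = 62.5
Divide by 3: 62.5 / 3 = 20.833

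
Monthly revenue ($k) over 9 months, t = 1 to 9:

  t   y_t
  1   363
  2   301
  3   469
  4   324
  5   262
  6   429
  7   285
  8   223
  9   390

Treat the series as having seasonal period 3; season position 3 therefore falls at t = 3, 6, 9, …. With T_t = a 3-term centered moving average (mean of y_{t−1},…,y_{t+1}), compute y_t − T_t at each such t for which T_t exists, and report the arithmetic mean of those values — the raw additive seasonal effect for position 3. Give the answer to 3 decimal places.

Season position 3 occurs at t = 3, 6 (where T_t is defined).
t=3: T_3 = 364.66667; y_3 − T_3 = 469 − 364.66667 = 104.33333
t=6: T_6 = 325.33333; y_6 − T_6 = 429 − 325.33333 = 103.66667
Mean deviation: (104.33333 + 103.66667) / 2 = 104.000

104.000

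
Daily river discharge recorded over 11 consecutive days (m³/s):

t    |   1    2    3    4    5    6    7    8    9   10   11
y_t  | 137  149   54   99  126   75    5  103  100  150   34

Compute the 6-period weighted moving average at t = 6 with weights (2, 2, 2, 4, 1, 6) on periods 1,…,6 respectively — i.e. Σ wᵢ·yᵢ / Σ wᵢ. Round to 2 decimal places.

Weighted sum: 2·137 + 2·149 + 2·54 + 4·99 + 1·126 + 6·75 = 274 + 298 + 108 + 396 + 126 + 450 = 1652
Weight total: 2 + 2 + 2 + 4 + 1 + 6 = 17
WMA = 1652 / 17 = 97.18

97.18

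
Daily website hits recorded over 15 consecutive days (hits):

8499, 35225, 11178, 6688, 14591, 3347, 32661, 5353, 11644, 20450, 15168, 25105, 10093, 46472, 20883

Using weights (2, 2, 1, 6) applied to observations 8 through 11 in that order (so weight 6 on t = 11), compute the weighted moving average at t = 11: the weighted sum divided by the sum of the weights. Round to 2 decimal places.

Weighted sum: 2·5353 + 2·11644 + 1·20450 + 6·15168 = 10706 + 23288 + 20450 + 91008 = 145452
Weight total: 2 + 2 + 1 + 6 = 11
WMA = 145452 / 11 = 13222.91

13222.91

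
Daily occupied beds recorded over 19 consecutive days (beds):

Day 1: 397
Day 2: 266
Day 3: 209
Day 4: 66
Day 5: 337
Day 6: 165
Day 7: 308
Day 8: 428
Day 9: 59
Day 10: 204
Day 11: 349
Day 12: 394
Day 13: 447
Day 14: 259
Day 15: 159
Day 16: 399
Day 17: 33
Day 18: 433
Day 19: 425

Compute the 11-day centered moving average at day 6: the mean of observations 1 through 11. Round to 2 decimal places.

253.45

Sum of periods 1–11: 397 + 266 + 209 + 66 + 337 + 165 + 308 + 428 + 59 + 204 + 349 = 2788
Divide by 11: 2788 / 11 = 253.45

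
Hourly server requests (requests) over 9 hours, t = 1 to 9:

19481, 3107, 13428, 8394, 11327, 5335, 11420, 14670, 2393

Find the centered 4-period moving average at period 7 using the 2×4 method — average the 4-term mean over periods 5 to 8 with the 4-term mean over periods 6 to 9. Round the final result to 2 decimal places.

Sum over 5–8: 11327 + 5335 + 11420 + 14670 = 42752
Sum over 6–9: 5335 + 11420 + 14670 + 2393 = 33818
CMA at t=7 = (42752 + 33818) / (2·4) = 76570 / 8 = 9571.25

9571.25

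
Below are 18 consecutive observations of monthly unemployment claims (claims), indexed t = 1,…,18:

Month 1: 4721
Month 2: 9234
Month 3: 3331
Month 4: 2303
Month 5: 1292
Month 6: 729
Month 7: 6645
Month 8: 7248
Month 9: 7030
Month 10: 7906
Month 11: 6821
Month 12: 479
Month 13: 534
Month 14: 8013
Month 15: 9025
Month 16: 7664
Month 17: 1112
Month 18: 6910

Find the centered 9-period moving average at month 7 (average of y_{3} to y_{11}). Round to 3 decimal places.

Sum of periods 3–11: 3331 + 2303 + 1292 + 729 + 6645 + 7248 + 7030 + 7906 + 6821 = 43305
Divide by 9: 43305 / 9 = 4811.667

4811.667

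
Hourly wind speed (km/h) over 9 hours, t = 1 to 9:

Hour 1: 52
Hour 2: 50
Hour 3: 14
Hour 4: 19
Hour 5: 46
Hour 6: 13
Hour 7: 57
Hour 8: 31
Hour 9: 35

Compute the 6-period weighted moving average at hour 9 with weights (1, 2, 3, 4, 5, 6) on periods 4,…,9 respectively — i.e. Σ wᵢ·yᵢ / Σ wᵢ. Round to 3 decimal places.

35.381

Weighted sum: 1·19 + 2·46 + 3·13 + 4·57 + 5·31 + 6·35 = 19 + 92 + 39 + 228 + 155 + 210 = 743
Weight total: 1 + 2 + 3 + 4 + 5 + 6 = 21
WMA = 743 / 21 = 35.381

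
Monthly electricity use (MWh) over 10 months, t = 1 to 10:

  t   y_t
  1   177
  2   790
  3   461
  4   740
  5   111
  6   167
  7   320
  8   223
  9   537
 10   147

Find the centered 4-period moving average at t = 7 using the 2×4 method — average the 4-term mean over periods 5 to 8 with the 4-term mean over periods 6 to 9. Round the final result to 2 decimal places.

258.50

Sum over 5–8: 111 + 167 + 320 + 223 = 821
Sum over 6–9: 167 + 320 + 223 + 537 = 1247
CMA at t=7 = (821 + 1247) / (2·4) = 2068 / 8 = 258.50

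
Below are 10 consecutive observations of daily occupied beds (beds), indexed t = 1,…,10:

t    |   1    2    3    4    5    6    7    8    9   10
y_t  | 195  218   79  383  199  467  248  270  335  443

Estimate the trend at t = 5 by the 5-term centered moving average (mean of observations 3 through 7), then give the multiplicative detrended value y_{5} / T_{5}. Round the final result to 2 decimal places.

Trend T_5 = (79 + 383 + 199 + 467 + 248) / 5 = 1376/5 = 275.2000
Ratio to trend: 199 / 275.2000 = 0.72

0.72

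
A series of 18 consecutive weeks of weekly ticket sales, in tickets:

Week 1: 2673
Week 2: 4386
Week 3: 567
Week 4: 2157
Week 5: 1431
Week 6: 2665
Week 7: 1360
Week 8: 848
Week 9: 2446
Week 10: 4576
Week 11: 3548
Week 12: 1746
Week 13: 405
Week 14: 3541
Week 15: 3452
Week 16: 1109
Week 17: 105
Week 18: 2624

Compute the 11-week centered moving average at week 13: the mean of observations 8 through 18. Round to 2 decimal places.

Sum of periods 8–18: 848 + 2446 + 4576 + 3548 + 1746 + 405 + 3541 + 3452 + 1109 + 105 + 2624 = 24400
Divide by 11: 24400 / 11 = 2218.18

2218.18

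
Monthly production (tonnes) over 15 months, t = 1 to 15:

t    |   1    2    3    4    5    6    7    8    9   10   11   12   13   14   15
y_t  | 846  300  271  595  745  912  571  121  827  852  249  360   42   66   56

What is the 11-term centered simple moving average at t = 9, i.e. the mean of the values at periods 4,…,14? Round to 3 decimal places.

485.455

Sum of periods 4–14: 595 + 745 + 912 + 571 + 121 + 827 + 852 + 249 + 360 + 42 + 66 = 5340
Divide by 11: 5340 / 11 = 485.455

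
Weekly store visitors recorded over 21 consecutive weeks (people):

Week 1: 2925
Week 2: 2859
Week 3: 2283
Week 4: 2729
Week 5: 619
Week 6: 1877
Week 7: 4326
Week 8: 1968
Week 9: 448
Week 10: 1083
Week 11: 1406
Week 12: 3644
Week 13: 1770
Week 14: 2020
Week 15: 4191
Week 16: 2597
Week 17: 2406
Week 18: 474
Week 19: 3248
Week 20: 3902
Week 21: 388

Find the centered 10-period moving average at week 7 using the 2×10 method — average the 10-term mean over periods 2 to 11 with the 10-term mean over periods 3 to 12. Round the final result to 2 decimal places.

1999.05

Sum over 2–11: 2859 + 2283 + 2729 + 619 + 1877 + 4326 + 1968 + 448 + 1083 + 1406 = 19598
Sum over 3–12: 2283 + 2729 + 619 + 1877 + 4326 + 1968 + 448 + 1083 + 1406 + 3644 = 20383
CMA at t=7 = (19598 + 20383) / (2·10) = 39981 / 20 = 1999.05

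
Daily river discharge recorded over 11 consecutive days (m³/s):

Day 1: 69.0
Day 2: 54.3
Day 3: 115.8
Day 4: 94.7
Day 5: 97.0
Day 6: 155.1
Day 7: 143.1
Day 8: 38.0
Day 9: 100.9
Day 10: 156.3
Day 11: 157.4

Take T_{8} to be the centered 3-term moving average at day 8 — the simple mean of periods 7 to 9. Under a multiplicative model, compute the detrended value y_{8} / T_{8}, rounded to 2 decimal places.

0.40

Trend T_8 = (143.1 + 38.0 + 100.9) / 3 = 282.0/3 = 94.0000
Ratio to trend: 38.0 / 94.0000 = 0.40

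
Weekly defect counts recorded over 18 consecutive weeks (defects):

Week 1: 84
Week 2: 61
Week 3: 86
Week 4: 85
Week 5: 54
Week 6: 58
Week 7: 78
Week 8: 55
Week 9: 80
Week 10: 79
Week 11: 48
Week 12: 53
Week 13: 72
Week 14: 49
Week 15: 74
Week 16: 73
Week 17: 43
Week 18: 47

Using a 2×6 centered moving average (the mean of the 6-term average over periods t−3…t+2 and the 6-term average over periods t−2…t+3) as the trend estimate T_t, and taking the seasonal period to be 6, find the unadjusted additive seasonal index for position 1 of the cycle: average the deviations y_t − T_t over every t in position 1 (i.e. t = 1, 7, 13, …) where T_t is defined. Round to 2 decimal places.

Season position 1 occurs at t = 7, 13 (where T_t is defined).
t=7: T_7 = 67.8333; y_7 − T_7 = 78 − 67.8333 = 10.1667
t=13: T_13 = 62.0000; y_13 − T_13 = 72 − 62.0000 = 10.0000
Mean deviation: (10.1667 + 10.0000) / 2 = 10.08

10.08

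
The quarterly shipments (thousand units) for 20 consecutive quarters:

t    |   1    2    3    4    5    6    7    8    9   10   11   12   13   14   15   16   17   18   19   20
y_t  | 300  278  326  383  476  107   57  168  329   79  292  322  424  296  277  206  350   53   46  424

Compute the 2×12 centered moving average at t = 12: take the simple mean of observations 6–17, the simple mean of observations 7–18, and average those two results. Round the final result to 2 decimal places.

Sum over 6–17: 107 + 57 + 168 + 329 + 79 + 292 + 322 + 424 + 296 + 277 + 206 + 350 = 2907
Sum over 7–18: 57 + 168 + 329 + 79 + 292 + 322 + 424 + 296 + 277 + 206 + 350 + 53 = 2853
CMA at t=12 = (2907 + 2853) / (2·12) = 5760 / 24 = 240.00

240.00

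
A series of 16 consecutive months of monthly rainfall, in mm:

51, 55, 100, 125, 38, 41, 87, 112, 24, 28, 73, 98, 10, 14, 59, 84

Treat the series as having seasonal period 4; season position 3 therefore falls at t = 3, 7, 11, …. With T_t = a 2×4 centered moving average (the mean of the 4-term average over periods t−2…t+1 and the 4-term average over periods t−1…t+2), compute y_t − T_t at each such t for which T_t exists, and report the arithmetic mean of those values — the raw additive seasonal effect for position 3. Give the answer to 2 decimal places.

Season position 3 occurs at t = 3, 7, 11 (where T_t is defined).
t=3: T_3 = 81.1250; y_3 − T_3 = 100 − 81.1250 = 18.8750
t=7: T_7 = 67.7500; y_7 − T_7 = 87 − 67.7500 = 19.2500
t=11: T_11 = 54.0000; y_11 − T_11 = 73 − 54.0000 = 19.0000
Mean deviation: (18.8750 + 19.2500 + 19.0000) / 3 = 19.04

19.04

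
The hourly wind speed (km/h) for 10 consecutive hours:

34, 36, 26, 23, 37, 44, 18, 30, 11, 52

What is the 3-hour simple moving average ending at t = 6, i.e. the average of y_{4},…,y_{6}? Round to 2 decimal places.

34.67

Sum of periods 4–6: 23 + 37 + 44 = 104
Divide by 3: 104 / 3 = 34.67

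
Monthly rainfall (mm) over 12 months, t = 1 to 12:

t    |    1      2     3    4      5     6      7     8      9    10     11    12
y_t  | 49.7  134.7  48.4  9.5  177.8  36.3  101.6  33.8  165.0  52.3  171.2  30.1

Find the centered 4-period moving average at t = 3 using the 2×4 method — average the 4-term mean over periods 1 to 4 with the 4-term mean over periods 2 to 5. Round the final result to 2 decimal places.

76.59

Sum over 1–4: 49.7 + 134.7 + 48.4 + 9.5 = 242.3
Sum over 2–5: 134.7 + 48.4 + 9.5 + 177.8 = 370.4
CMA at t=3 = (242.3 + 370.4) / (2·4) = 612.7 / 8 = 76.59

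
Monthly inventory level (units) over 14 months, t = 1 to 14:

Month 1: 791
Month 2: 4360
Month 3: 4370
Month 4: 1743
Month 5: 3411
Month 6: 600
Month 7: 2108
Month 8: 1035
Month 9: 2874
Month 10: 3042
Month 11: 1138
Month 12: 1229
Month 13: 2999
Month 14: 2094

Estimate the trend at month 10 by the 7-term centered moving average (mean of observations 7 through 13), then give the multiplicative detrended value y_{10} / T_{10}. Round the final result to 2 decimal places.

1.48

Trend T_10 = (2108 + 1035 + 2874 + 3042 + 1138 + 1229 + 2999) / 7 = 14425/7 = 2060.7143
Ratio to trend: 3042 / 2060.7143 = 1.48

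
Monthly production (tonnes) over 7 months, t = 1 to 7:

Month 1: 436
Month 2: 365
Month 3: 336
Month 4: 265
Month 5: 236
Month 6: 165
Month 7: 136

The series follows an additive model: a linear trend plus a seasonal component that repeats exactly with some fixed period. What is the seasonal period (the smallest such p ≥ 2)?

2

First differences y_{t+1} − y_t: -71, -29, -71, -29, -71, -29, …
The difference pattern repeats every 2 terms and not for any smaller step, so p = 2.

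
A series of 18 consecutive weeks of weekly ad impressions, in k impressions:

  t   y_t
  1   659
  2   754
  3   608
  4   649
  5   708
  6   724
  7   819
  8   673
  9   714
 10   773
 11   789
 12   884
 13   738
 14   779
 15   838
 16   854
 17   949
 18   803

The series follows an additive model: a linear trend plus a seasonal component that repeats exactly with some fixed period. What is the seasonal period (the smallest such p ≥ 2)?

First differences y_{t+1} − y_t: 95, -146, 41, 59, 16, 95, -146, 41, 59, 16, 95, -146, …
The difference pattern repeats every 5 terms and not for any smaller step, so p = 5.

5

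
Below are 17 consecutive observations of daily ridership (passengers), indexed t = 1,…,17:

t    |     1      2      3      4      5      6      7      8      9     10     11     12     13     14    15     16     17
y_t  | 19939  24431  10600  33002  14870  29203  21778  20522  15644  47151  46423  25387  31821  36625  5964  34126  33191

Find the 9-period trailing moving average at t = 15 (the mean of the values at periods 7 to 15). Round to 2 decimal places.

27923.89

Sum of periods 7–15: 21778 + 20522 + 15644 + 47151 + 46423 + 25387 + 31821 + 36625 + 5964 = 251315
Divide by 9: 251315 / 9 = 27923.89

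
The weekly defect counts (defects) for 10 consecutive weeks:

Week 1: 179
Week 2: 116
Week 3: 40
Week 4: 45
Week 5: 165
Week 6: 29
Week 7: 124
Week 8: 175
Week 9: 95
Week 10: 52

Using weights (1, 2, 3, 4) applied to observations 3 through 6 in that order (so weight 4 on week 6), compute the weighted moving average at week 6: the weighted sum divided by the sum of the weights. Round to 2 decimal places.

Weighted sum: 1·40 + 2·45 + 3·165 + 4·29 = 40 + 90 + 495 + 116 = 741
Weight total: 1 + 2 + 3 + 4 = 10
WMA = 741 / 10 = 74.10

74.10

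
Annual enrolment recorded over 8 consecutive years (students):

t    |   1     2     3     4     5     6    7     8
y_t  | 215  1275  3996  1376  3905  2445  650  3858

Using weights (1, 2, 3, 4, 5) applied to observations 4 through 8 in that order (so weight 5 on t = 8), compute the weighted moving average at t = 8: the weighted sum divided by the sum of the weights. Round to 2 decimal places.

Weighted sum: 1·1376 + 2·3905 + 3·2445 + 4·650 + 5·3858 = 1376 + 7810 + 7335 + 2600 + 19290 = 38411
Weight total: 1 + 2 + 3 + 4 + 5 = 15
WMA = 38411 / 15 = 2560.73

2560.73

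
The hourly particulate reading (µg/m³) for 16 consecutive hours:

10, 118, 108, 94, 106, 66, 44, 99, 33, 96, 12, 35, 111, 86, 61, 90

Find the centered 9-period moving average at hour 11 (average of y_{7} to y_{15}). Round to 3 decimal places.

64.111

Sum of periods 7–15: 44 + 99 + 33 + 96 + 12 + 35 + 111 + 86 + 61 = 577
Divide by 9: 577 / 9 = 64.111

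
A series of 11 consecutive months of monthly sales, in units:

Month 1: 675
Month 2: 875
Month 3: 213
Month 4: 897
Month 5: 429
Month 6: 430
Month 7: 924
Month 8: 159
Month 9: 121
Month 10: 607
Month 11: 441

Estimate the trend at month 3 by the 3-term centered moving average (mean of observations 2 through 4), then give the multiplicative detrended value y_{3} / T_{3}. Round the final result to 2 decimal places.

0.32

Trend T_3 = (875 + 213 + 897) / 3 = 1985/3 = 661.6667
Ratio to trend: 213 / 661.6667 = 0.32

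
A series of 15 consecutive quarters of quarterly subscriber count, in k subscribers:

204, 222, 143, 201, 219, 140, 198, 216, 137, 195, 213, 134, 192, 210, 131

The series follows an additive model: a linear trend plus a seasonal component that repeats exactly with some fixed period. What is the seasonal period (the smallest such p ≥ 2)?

First differences y_{t+1} − y_t: 18, -79, 58, 18, -79, 58, 18, -79, …
The difference pattern repeats every 3 terms and not for any smaller step, so p = 3.

3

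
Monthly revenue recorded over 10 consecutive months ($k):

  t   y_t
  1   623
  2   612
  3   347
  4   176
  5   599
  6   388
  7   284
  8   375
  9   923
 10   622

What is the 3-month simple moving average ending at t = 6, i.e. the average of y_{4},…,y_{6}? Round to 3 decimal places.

387.667

Sum of periods 4–6: 176 + 599 + 388 = 1163
Divide by 3: 1163 / 3 = 387.667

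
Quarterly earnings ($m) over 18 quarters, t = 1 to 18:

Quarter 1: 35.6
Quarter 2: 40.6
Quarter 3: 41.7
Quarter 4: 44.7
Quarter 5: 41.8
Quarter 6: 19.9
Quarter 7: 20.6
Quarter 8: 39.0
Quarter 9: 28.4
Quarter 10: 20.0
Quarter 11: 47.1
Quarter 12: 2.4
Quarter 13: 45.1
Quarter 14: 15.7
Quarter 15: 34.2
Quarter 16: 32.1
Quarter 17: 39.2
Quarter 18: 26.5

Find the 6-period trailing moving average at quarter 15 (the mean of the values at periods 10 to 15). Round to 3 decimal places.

27.417

Sum of periods 10–15: 20.0 + 47.1 + 2.4 + 45.1 + 15.7 + 34.2 = 164.5
Divide by 6: 164.5 / 6 = 27.417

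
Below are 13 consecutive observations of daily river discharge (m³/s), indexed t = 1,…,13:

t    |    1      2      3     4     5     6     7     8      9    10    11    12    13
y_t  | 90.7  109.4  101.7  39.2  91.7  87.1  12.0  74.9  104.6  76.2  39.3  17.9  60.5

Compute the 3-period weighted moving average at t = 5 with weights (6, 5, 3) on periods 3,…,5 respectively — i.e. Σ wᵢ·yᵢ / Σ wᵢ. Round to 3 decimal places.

77.236

Weighted sum: 6·101.7 + 5·39.2 + 3·91.7 = 610.2 + 196.0 + 275.1 = 1081.3
Weight total: 6 + 5 + 3 = 14
WMA = 1081.3 / 14 = 77.236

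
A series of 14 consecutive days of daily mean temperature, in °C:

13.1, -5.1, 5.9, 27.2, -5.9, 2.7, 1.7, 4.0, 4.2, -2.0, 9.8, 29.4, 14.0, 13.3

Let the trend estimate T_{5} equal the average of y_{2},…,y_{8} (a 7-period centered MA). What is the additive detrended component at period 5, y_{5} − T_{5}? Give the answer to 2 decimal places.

-10.26

Trend T_5 = ((-5.1) + 5.9 + 27.2 + (-5.9) + 2.7 + 1.7 + 4.0) / 7 = 30.5/7 = 4.3571
Detrended value: -5.9 − 4.3571 = -10.26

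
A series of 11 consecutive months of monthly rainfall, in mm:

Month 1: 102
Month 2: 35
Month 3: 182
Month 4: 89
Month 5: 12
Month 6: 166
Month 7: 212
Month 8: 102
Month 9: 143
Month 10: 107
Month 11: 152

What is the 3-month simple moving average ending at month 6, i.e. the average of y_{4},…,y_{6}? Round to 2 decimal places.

89.00

Sum of periods 4–6: 89 + 12 + 166 = 267
Divide by 3: 267 / 3 = 89.00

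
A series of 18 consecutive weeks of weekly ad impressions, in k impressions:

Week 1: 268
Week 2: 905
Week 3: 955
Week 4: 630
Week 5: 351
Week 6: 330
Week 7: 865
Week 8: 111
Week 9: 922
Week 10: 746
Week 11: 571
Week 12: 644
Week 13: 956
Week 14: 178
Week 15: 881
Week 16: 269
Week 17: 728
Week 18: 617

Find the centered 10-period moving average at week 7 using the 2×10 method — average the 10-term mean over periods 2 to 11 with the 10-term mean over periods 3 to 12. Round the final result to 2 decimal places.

625.55

Sum over 2–11: 905 + 955 + 630 + 351 + 330 + 865 + 111 + 922 + 746 + 571 = 6386
Sum over 3–12: 955 + 630 + 351 + 330 + 865 + 111 + 922 + 746 + 571 + 644 = 6125
CMA at t=7 = (6386 + 6125) / (2·10) = 12511 / 20 = 625.55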